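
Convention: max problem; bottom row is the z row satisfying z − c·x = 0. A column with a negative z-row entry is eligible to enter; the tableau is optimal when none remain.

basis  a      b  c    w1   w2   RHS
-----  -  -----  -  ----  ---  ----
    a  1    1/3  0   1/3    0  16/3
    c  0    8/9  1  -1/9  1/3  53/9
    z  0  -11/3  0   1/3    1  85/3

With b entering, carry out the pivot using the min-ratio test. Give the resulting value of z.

Ratio test on column b — row 1: (16/3)/(1/3) = 16; row 2: (53/9)/(8/9) = 53/8. Minimum is 53/8 at row 2 (c leaves); pivot element 8/9.
Pivot on row 2; the z-row RHS becomes 85/3 − (-11/3)·(53/8) = 421/8.

421/8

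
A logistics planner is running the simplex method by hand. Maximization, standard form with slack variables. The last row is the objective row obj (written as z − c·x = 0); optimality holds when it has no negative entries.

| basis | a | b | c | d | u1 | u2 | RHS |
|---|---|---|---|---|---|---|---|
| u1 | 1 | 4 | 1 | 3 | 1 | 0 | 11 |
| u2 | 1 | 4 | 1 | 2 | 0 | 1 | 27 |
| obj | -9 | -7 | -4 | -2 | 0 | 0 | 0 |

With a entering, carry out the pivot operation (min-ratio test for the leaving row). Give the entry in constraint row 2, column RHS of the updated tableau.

16

Ratio test on column a — row 1: 11/1 = 11; row 2: 27/1 = 27. Minimum is 11 at row 1 (u1 leaves); pivot element 1.
Divide row 1 by 1; eliminate column a from the other rows.
Row 2 update in column RHS: 27 − 1·11 = 16.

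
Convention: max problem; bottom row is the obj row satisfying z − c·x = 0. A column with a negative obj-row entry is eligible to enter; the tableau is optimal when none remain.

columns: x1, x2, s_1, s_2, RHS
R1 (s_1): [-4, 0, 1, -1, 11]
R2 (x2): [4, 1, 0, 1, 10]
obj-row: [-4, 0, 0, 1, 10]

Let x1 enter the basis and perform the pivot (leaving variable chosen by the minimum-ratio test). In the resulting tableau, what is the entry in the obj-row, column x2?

Ratio test on column x1 — row 1: entry -4 ≤ 0; row 2: 10/4 = 5/2. Minimum is 5/2 at row 2 (x2 leaves); pivot element 4.
Divide row 2 by 4; eliminate column x1 from the other rows.
obj-row update in column x2: 0 − (-4)·(1/4) = 1.

1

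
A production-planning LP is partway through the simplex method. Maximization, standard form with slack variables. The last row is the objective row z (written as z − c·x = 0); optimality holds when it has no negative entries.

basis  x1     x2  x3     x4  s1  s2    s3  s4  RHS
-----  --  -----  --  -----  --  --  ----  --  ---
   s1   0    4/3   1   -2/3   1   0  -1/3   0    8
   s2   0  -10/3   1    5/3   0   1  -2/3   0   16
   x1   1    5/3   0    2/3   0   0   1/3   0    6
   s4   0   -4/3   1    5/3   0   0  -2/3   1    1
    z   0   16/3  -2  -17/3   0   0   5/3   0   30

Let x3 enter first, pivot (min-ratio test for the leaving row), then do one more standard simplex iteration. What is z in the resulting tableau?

167/5

Ratio test on column x3 — row 1: 8/1 = 8; row 2: 16/1 = 16; row 3: entry 0 ≤ 0; row 4: 1/1 = 1. Minimum is 1 at row 4 (s4 leaves); pivot element 1.
Pivot on row 4; the z-row RHS becomes 30 − (-2)·1 = 32.
Next entering variable (most negative z-row entry -7/3): x4.
Ratio test on column x4 — row 1: entry -7/3 ≤ 0; row 2: entry 0 ≤ 0; row 3: 6/(2/3) = 9; row 4: 1/(5/3) = 3/5. Minimum is 3/5 at row 4 (x3 leaves); pivot element 5/3.
After the second pivot the z-row RHS is 32 − (-7/3)·(3/5) = 167/5.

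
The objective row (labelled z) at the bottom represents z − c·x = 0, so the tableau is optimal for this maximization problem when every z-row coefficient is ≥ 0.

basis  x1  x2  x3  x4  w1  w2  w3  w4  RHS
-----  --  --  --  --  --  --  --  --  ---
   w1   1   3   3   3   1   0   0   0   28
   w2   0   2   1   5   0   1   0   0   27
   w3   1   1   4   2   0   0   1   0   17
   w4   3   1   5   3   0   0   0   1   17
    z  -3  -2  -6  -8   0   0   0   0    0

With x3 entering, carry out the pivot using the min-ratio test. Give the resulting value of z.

102/5

Ratio test on column x3 — row 1: 28/3 = 28/3; row 2: 27/1 = 27; row 3: 17/4 = 17/4; row 4: 17/5 = 17/5. Minimum is 17/5 at row 4 (w4 leaves); pivot element 5.
Pivot on row 4; the z-row RHS becomes 0 − (-6)·(17/5) = 102/5.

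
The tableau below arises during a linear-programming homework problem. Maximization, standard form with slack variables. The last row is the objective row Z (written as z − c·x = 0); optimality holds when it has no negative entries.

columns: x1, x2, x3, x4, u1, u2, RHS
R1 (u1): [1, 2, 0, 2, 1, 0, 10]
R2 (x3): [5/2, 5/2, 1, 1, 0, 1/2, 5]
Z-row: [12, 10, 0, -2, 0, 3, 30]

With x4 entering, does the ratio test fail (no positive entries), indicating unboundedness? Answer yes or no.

no

Column x4 has positive entries in row(s) 1, 2, so the ratio test bounds it — not unbounded.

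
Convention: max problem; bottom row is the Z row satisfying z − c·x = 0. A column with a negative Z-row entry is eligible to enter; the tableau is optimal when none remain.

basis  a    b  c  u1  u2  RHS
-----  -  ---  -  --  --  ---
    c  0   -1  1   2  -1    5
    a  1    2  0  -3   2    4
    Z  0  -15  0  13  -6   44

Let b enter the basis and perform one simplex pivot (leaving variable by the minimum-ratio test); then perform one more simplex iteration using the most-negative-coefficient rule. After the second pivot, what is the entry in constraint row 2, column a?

2

Ratio test on column b — row 1: entry -1 ≤ 0; row 2: 4/2 = 2. Minimum is 2 at row 2 (a leaves); pivot element 2.
Divide row 2 by 2; eliminate column b from the other rows.
Second iteration: most negative Z-row entry is -19/2 in column u1, so u1 enters.
Ratio test on column u1 — row 1: 7/(1/2) = 14; row 2: entry -3/2 ≤ 0. Minimum is 14 at row 1 (c leaves); pivot element 1/2.
Divide row 1 by 1/2; eliminate column u1 from the other rows.
After both pivots, the entry at constraint row 2, column a is 2.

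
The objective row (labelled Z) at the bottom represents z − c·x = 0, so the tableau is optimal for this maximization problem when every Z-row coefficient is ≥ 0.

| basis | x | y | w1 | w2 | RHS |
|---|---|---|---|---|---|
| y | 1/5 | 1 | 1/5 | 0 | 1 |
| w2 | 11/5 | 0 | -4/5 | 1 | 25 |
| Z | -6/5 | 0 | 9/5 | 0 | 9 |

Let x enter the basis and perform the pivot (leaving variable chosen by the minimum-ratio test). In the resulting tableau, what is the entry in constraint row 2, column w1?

-3

Ratio test on column x — row 1: 1/(1/5) = 5; row 2: 25/(11/5) = 125/11. Minimum is 5 at row 1 (y leaves); pivot element 1/5.
Divide row 1 by 1/5; eliminate column x from the other rows.
Row 2 update in column w1: -4/5 − (11/5)·1 = -3.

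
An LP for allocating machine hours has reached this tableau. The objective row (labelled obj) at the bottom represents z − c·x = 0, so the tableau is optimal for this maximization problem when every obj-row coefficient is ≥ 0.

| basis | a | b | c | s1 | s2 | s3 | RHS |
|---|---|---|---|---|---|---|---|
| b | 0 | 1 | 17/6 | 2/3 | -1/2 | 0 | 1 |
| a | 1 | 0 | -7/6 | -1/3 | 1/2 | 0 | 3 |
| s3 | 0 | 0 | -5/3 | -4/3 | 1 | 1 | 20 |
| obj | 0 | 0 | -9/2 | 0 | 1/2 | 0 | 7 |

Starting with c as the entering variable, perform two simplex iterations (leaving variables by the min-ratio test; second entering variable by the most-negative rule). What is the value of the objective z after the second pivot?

12

Ratio test on column c — row 1: 1/(17/6) = 6/17; row 2: entry -7/6 ≤ 0; row 3: entry -5/3 ≤ 0. Minimum is 6/17 at row 1 (b leaves); pivot element 17/6.
Pivot on row 1; the obj-row RHS becomes 7 − (-9/2)·(6/17) = 146/17.
Next entering variable (most negative obj-row entry -5/17): s2.
Ratio test on column s2 — row 1: entry -3/17 ≤ 0; row 2: (58/17)/(5/17) = 58/5; row 3: (350/17)/(12/17) = 175/6. Minimum is 58/5 at row 2 (a leaves); pivot element 5/17.
After the second pivot the obj-row RHS is 146/17 − (-5/17)·(58/5) = 12.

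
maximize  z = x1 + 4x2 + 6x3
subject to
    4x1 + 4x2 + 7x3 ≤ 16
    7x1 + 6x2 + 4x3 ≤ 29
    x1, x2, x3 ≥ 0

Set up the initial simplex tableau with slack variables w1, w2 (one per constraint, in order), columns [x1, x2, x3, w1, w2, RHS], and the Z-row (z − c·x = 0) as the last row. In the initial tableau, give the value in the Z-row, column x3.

The Z-row carries the negated objective coefficients: the x3 entry is -6.

-6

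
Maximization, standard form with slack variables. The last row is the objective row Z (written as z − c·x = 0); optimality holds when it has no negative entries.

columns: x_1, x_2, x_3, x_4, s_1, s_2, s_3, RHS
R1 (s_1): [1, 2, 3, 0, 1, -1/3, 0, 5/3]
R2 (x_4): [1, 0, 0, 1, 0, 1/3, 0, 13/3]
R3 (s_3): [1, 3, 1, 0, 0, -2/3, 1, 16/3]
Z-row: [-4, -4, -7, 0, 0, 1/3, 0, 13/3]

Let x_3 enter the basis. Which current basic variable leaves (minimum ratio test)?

Column x_3 entries and ratios — s_1: (5/3)/3 = 5/9; x_4: 0 ≤ 0, skip; s_3: (16/3)/1 = 16/3.
Smallest ratio is 5/9 in the row of s_1, so s_1 leaves.

s_1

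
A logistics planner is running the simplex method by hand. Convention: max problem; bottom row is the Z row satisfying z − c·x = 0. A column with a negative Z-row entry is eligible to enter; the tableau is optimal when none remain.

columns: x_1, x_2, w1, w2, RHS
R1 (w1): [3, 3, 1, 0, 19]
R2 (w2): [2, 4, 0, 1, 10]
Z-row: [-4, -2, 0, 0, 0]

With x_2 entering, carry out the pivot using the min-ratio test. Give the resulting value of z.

Ratio test on column x_2 — row 1: 19/3 = 19/3; row 2: 10/4 = 5/2. Minimum is 5/2 at row 2 (w2 leaves); pivot element 4.
Pivot on row 2; the Z-row RHS becomes 0 − (-2)·(5/2) = 5.

5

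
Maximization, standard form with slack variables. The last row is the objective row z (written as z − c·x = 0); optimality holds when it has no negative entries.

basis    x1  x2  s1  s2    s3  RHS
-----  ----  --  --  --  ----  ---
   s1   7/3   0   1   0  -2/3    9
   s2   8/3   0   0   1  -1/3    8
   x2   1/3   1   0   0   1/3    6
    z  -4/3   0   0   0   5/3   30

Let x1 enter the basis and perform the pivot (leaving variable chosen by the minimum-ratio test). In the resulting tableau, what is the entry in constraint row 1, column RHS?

Ratio test on column x1 — row 1: 9/(7/3) = 27/7; row 2: 8/(8/3) = 3; row 3: 6/(1/3) = 18. Minimum is 3 at row 2 (s2 leaves); pivot element 8/3.
Divide row 2 by 8/3; eliminate column x1 from the other rows.
Row 1 update in column RHS: 9 − (7/3)·3 = 2.

2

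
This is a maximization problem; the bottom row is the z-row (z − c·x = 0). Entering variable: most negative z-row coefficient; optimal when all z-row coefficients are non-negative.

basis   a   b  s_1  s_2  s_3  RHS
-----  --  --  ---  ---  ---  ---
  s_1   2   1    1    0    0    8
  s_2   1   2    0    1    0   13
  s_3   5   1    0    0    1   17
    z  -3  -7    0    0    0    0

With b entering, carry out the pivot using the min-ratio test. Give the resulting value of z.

Ratio test on column b — row 1: 8/1 = 8; row 2: 13/2 = 13/2; row 3: 17/1 = 17. Minimum is 13/2 at row 2 (s_2 leaves); pivot element 2.
Pivot on row 2; the z-row RHS becomes 0 − (-7)·(13/2) = 91/2.

91/2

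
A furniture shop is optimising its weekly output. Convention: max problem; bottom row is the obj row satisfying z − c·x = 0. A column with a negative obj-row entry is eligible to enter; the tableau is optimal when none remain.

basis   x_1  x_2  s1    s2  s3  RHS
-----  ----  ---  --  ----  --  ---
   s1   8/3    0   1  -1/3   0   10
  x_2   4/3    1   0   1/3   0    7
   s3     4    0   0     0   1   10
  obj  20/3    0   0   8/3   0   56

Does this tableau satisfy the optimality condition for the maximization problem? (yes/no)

yes

Every obj-row coefficient is ≥ 0, so the tableau is optimal.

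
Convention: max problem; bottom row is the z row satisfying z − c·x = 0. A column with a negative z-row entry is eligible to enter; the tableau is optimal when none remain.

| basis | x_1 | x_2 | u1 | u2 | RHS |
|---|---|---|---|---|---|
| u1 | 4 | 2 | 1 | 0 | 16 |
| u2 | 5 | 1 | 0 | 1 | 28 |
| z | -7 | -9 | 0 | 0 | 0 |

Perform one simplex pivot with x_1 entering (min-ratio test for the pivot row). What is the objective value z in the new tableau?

28

Ratio test on column x_1 — row 1: 16/4 = 4; row 2: 28/5 = 28/5. Minimum is 4 at row 1 (u1 leaves); pivot element 4.
Pivot on row 1; the z-row RHS becomes 0 − (-7)·4 = 28.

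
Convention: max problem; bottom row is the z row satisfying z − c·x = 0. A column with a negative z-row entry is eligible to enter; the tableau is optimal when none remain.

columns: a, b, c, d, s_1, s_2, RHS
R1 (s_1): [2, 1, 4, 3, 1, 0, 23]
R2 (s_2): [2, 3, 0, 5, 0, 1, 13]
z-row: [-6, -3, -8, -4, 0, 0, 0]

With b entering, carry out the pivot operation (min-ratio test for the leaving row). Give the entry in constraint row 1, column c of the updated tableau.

4

Ratio test on column b — row 1: 23/1 = 23; row 2: 13/3 = 13/3. Minimum is 13/3 at row 2 (s_2 leaves); pivot element 3.
Divide row 2 by 3; eliminate column b from the other rows.
Row 1 update in column c: 4 − 1·0 = 4.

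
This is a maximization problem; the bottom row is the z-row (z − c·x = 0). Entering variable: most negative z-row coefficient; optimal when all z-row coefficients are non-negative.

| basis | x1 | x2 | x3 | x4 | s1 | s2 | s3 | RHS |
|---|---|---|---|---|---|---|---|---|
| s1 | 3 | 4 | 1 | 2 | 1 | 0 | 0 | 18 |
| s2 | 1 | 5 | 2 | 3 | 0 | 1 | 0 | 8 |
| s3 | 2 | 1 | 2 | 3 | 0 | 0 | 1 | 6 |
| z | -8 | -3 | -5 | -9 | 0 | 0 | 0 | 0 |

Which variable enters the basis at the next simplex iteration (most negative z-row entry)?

x4

Negative z-row entries: x1: -8, x2: -3, x3: -5, x4: -9.
The most negative is -9 in column x4, so x4 enters.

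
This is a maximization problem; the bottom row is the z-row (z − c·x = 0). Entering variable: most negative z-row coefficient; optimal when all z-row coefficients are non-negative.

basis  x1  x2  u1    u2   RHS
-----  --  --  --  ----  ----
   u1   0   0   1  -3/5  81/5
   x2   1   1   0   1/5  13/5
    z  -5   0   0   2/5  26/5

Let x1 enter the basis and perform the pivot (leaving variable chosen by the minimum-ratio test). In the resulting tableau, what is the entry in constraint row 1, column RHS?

81/5

Ratio test on column x1 — row 1: entry 0 ≤ 0; row 2: (13/5)/1 = 13/5. Minimum is 13/5 at row 2 (x2 leaves); pivot element 1.
Divide row 2 by 1; eliminate column x1 from the other rows.
Row 1 update in column RHS: 81/5 − 0·(13/5) = 81/5.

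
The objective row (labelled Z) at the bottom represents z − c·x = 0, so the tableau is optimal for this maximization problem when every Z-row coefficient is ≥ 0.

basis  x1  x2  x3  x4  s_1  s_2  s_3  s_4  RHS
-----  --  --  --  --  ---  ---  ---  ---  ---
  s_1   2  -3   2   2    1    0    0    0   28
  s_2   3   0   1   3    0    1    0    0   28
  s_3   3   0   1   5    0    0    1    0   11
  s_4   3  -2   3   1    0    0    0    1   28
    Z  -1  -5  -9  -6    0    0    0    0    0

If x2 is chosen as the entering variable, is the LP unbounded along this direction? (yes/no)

yes

Every constraint-row entry in column x2 is ≤ 0, so increasing x2 is unbounded.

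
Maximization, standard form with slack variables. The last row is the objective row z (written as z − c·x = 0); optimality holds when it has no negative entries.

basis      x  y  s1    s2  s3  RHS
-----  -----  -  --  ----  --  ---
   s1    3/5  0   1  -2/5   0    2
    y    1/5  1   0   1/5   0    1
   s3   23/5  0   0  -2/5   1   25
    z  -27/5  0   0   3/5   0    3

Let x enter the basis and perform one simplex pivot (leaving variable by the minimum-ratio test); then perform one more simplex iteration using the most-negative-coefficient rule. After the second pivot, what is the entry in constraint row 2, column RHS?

1

Ratio test on column x — row 1: 2/(3/5) = 10/3; row 2: 1/(1/5) = 5; row 3: 25/(23/5) = 125/23. Minimum is 10/3 at row 1 (s1 leaves); pivot element 3/5.
Divide row 1 by 3/5; eliminate column x from the other rows.
Second iteration: most negative z-row entry is -3 in column s2, so s2 enters.
Ratio test on column s2 — row 1: entry -2/3 ≤ 0; row 2: (1/3)/(1/3) = 1; row 3: (29/3)/(8/3) = 29/8. Minimum is 1 at row 2 (y leaves); pivot element 1/3.
Divide row 2 by 1/3; eliminate column s2 from the other rows.
After both pivots, the entry at constraint row 2, column RHS is 1.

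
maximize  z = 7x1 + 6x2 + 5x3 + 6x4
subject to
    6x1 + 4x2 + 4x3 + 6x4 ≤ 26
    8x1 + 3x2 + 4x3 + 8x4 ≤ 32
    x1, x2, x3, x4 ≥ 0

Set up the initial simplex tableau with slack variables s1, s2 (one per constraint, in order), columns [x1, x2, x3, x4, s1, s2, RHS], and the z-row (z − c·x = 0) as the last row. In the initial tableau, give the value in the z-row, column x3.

The z-row carries the negated objective coefficients: the x3 entry is -5.

-5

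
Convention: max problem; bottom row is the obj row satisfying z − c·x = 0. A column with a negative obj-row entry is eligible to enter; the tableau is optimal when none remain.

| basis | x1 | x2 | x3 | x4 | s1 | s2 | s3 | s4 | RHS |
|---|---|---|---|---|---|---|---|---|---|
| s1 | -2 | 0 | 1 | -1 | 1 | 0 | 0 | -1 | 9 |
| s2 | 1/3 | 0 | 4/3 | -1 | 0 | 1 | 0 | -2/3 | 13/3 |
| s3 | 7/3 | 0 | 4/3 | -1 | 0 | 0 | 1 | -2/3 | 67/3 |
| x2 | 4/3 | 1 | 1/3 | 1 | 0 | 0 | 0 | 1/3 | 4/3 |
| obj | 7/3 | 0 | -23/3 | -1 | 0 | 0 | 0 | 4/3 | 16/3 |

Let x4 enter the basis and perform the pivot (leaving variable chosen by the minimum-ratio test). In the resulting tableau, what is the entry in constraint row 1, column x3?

4/3

Ratio test on column x4 — row 1: entry -1 ≤ 0; row 2: entry -1 ≤ 0; row 3: entry -1 ≤ 0; row 4: (4/3)/1 = 4/3. Minimum is 4/3 at row 4 (x2 leaves); pivot element 1.
Divide row 4 by 1; eliminate column x4 from the other rows.
Row 1 update in column x3: 1 − (-1)·(1/3) = 4/3.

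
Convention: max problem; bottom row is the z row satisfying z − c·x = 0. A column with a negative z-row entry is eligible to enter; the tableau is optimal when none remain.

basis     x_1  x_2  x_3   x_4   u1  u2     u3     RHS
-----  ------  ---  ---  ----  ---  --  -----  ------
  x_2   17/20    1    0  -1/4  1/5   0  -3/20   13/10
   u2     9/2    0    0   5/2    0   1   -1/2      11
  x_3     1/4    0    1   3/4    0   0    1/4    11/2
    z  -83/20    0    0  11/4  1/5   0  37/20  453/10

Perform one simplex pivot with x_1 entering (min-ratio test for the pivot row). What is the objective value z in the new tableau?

878/17

Ratio test on column x_1 — row 1: (13/10)/(17/20) = 26/17; row 2: 11/(9/2) = 22/9; row 3: (11/2)/(1/4) = 22. Minimum is 26/17 at row 1 (x_2 leaves); pivot element 17/20.
Pivot on row 1; the z-row RHS becomes 453/10 − (-83/20)·(26/17) = 878/17.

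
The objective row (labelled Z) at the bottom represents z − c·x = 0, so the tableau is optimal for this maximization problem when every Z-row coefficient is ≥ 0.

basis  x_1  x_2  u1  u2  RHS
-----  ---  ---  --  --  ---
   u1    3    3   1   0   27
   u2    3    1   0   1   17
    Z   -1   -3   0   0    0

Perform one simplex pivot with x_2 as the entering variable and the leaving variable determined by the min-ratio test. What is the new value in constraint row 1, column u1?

Ratio test on column x_2 — row 1: 27/3 = 9; row 2: 17/1 = 17. Minimum is 9 at row 1 (u1 leaves); pivot element 3.
Divide row 1 by 3; eliminate column x_2 from the other rows.
In the new row 1, the u1 entry is the old entry divided by the pivot: 1/3 = 1/3.

1/3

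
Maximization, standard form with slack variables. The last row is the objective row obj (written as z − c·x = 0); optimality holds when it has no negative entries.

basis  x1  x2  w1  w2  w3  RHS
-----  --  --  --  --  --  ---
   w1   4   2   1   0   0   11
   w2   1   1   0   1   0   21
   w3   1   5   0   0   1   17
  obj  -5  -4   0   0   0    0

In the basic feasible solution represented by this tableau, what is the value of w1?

w1 is basic (row 1); its value is the RHS of that row, 11.

11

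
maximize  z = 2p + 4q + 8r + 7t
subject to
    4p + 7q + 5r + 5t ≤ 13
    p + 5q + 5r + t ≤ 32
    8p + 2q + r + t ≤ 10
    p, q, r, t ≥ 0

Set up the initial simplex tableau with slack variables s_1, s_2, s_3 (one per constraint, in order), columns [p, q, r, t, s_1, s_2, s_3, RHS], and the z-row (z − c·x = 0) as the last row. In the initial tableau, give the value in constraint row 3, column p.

Constraint 3 has coefficient 8 on p.

8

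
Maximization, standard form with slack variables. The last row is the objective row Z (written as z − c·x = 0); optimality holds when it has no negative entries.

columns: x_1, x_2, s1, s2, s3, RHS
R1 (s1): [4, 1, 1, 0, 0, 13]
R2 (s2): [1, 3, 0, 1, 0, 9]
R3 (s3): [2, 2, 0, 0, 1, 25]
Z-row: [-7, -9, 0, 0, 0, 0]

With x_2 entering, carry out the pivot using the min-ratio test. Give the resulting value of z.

Ratio test on column x_2 — row 1: 13/1 = 13; row 2: 9/3 = 3; row 3: 25/2 = 25/2. Minimum is 3 at row 2 (s2 leaves); pivot element 3.
Pivot on row 2; the Z-row RHS becomes 0 − (-9)·3 = 27.

27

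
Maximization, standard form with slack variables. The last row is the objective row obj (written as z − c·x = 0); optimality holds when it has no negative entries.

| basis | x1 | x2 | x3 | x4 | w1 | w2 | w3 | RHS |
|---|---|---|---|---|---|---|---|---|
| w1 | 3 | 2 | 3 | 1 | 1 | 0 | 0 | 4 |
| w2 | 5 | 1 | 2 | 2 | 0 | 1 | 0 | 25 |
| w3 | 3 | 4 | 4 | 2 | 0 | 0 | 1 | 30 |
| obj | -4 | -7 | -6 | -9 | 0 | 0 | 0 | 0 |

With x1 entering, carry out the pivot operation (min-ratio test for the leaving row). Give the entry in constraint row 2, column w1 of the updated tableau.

-5/3

Ratio test on column x1 — row 1: 4/3 = 4/3; row 2: 25/5 = 5; row 3: 30/3 = 10. Minimum is 4/3 at row 1 (w1 leaves); pivot element 3.
Divide row 1 by 3; eliminate column x1 from the other rows.
Row 2 update in column w1: 0 − 5·(1/3) = -5/3.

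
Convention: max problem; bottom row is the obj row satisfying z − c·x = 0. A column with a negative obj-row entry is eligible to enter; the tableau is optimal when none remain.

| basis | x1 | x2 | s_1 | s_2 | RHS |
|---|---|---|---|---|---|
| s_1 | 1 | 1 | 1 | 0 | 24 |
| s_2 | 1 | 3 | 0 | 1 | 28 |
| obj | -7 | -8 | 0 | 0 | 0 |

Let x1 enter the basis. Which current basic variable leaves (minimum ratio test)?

s_1

Column x1 entries and ratios — s_1: 24/1 = 24; s_2: 28/1 = 28.
Smallest ratio is 24 in the row of s_1, so s_1 leaves.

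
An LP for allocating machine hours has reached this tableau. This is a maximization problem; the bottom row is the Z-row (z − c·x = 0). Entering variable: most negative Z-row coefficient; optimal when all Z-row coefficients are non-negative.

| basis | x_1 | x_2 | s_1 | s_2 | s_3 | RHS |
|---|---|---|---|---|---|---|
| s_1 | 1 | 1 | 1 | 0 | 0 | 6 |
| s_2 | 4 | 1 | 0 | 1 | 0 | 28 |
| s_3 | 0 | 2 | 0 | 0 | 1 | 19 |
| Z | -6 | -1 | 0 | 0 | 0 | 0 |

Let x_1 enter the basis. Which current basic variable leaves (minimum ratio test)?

s_1

Column x_1 entries and ratios — s_1: 6/1 = 6; s_2: 28/4 = 7; s_3: 0 ≤ 0, skip.
Smallest ratio is 6 in the row of s_1, so s_1 leaves.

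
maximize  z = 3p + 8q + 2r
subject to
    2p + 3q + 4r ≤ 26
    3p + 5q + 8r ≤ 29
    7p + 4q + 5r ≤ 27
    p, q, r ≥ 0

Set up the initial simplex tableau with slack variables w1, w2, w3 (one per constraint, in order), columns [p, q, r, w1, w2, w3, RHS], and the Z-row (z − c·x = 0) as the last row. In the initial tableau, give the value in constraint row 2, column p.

3

Constraint 2 has coefficient 3 on p.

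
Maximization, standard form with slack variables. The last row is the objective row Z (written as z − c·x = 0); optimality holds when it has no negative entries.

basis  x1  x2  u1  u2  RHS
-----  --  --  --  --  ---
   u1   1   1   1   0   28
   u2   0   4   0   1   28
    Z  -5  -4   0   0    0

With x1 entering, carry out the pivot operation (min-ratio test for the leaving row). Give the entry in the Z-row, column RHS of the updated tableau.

Ratio test on column x1 — row 1: 28/1 = 28; row 2: entry 0 ≤ 0. Minimum is 28 at row 1 (u1 leaves); pivot element 1.
Divide row 1 by 1; eliminate column x1 from the other rows.
Z-row update in column RHS: 0 − (-5)·28 = 140.

140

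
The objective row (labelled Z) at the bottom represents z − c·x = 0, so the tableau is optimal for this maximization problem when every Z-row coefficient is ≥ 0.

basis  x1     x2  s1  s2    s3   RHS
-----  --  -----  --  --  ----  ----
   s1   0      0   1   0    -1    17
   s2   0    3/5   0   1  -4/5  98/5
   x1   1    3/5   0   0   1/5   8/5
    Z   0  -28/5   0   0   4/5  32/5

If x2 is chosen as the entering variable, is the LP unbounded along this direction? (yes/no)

no

Column x2 has positive entries in row(s) 2, 3, so the ratio test bounds it — not unbounded.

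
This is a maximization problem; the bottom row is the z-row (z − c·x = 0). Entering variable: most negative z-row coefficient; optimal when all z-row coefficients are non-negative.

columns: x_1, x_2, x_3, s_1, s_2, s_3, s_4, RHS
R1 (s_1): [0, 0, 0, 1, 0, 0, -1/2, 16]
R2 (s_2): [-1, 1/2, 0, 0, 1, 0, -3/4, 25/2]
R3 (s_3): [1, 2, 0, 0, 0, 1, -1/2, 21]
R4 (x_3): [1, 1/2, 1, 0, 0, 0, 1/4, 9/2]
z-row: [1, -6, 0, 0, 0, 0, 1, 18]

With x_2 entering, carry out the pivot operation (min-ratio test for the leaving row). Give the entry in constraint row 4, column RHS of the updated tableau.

Ratio test on column x_2 — row 1: entry 0 ≤ 0; row 2: (25/2)/(1/2) = 25; row 3: 21/2 = 21/2; row 4: (9/2)/(1/2) = 9. Minimum is 9 at row 4 (x_3 leaves); pivot element 1/2.
Divide row 4 by 1/2; eliminate column x_2 from the other rows.
In the new row 4, the RHS entry is the old entry divided by the pivot: (9/2)/(1/2) = 9.

9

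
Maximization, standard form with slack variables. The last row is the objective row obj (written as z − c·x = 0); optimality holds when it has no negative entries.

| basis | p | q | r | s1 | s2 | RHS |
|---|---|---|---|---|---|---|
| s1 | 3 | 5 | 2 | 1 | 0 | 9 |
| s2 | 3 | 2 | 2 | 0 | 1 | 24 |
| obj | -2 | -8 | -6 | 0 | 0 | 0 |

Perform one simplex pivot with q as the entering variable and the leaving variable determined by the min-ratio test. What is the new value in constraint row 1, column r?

2/5

Ratio test on column q — row 1: 9/5 = 9/5; row 2: 24/2 = 12. Minimum is 9/5 at row 1 (s1 leaves); pivot element 5.
Divide row 1 by 5; eliminate column q from the other rows.
In the new row 1, the r entry is the old entry divided by the pivot: 2/5 = 2/5.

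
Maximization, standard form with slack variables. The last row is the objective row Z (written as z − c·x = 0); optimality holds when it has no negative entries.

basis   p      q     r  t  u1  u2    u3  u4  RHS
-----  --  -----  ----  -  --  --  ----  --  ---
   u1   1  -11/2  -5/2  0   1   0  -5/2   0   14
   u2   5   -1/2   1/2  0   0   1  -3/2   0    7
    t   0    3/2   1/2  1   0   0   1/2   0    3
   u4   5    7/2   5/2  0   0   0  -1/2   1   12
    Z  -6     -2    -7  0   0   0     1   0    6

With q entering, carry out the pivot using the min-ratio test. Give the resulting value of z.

Ratio test on column q — row 1: entry -11/2 ≤ 0; row 2: entry -1/2 ≤ 0; row 3: 3/(3/2) = 2; row 4: 12/(7/2) = 24/7. Minimum is 2 at row 3 (t leaves); pivot element 3/2.
Pivot on row 3; the Z-row RHS becomes 6 − (-2)·2 = 10.

10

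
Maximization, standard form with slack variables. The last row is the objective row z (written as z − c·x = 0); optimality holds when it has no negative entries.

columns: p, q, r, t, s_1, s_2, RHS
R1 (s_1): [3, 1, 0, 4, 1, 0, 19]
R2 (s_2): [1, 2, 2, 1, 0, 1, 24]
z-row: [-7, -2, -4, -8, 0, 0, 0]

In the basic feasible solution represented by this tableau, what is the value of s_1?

s_1 is basic (row 1); its value is the RHS of that row, 19.

19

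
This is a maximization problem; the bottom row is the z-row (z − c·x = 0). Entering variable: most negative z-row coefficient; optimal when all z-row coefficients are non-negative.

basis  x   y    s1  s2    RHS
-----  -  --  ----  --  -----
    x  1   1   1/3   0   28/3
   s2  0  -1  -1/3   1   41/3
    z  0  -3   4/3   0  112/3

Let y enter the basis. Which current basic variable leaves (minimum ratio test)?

x

Column y entries and ratios — x: (28/3)/1 = 28/3; s2: -1 ≤ 0, skip.
Smallest ratio is 28/3 in the row of x, so x leaves.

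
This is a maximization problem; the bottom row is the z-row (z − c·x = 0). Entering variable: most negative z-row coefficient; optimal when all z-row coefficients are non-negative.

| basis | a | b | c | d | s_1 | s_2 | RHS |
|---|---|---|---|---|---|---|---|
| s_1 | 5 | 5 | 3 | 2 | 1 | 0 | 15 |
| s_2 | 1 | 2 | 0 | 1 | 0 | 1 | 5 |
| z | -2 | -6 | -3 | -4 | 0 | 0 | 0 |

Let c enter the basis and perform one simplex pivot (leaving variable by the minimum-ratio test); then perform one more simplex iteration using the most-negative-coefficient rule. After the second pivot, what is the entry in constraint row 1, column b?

1/3

Ratio test on column c — row 1: 15/3 = 5; row 2: entry 0 ≤ 0. Minimum is 5 at row 1 (s_1 leaves); pivot element 3.
Divide row 1 by 3; eliminate column c from the other rows.
Second iteration: most negative z-row entry is -2 in column d, so d enters.
Ratio test on column d — row 1: 5/(2/3) = 15/2; row 2: 5/1 = 5. Minimum is 5 at row 2 (s_2 leaves); pivot element 1.
Divide row 2 by 1; eliminate column d from the other rows.
After both pivots, the entry at constraint row 1, column b is 1/3.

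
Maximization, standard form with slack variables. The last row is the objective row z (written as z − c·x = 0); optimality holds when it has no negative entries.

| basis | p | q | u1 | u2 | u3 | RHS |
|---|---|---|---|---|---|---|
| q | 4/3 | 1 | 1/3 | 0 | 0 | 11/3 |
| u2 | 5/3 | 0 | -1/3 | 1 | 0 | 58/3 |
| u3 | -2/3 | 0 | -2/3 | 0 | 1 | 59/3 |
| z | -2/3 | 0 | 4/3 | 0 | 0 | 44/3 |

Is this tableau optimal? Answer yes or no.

The z-row has a negative entry -2/3 in column p, so it is not optimal.

no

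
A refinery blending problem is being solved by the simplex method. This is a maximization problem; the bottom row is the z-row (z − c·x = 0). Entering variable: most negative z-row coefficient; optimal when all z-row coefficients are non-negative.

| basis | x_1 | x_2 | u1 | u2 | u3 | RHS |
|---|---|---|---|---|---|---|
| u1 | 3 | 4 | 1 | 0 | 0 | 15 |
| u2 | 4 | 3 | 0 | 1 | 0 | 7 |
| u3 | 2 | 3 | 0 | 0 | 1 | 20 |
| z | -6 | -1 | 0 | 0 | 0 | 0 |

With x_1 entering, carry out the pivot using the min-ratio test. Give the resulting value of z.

21/2

Ratio test on column x_1 — row 1: 15/3 = 5; row 2: 7/4 = 7/4; row 3: 20/2 = 10. Minimum is 7/4 at row 2 (u2 leaves); pivot element 4.
Pivot on row 2; the z-row RHS becomes 0 − (-6)·(7/4) = 21/2.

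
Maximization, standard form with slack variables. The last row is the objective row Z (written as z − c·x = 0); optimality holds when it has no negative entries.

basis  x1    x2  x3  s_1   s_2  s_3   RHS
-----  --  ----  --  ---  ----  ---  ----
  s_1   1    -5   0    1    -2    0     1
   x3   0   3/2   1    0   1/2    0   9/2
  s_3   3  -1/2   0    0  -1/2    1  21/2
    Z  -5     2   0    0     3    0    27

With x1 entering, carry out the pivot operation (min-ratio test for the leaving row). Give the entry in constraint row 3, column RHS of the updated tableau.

Ratio test on column x1 — row 1: 1/1 = 1; row 2: entry 0 ≤ 0; row 3: (21/2)/3 = 7/2. Minimum is 1 at row 1 (s_1 leaves); pivot element 1.
Divide row 1 by 1; eliminate column x1 from the other rows.
Row 3 update in column RHS: 21/2 − 3·1 = 15/2.

15/2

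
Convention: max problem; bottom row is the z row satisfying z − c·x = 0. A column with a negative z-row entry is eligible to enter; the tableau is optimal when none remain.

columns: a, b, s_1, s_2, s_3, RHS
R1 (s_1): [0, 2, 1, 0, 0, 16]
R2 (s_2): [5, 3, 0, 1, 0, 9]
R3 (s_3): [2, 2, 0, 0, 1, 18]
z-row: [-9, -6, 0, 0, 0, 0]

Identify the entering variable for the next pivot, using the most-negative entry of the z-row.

a

Negative z-row entries: a: -9, b: -6.
The most negative is -9 in column a, so a enters.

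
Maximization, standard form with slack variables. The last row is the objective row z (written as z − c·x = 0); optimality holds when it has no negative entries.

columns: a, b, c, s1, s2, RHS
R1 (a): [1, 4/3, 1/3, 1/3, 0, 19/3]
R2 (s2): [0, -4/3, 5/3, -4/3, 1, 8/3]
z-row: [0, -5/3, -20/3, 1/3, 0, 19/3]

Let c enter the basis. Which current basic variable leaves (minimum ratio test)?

s2

Column c entries and ratios — a: (19/3)/(1/3) = 19; s2: (8/3)/(5/3) = 8/5.
Smallest ratio is 8/5 in the row of s2, so s2 leaves.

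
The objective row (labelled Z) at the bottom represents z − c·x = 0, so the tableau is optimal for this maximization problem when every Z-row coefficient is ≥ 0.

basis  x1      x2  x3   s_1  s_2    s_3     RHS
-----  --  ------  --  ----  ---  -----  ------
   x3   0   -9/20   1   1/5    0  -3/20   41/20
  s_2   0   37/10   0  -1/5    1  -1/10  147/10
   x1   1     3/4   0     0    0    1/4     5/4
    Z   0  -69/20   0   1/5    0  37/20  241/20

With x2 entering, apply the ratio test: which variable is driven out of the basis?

Column x2 entries and ratios — x3: -9/20 ≤ 0, skip; s_2: (147/10)/(37/10) = 147/37; x1: (5/4)/(3/4) = 5/3.
Smallest ratio is 5/3 in the row of x1, so x1 leaves.

x1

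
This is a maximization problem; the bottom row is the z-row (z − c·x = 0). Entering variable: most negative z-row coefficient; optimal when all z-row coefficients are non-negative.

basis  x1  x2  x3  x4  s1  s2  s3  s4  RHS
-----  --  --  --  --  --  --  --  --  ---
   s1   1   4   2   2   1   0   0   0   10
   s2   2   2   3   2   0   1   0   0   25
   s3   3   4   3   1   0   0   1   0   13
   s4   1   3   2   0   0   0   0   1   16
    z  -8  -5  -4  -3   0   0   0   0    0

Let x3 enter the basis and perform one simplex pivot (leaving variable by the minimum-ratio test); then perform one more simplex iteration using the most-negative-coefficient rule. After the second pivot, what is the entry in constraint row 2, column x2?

-2/3

Ratio test on column x3 — row 1: 10/2 = 5; row 2: 25/3 = 25/3; row 3: 13/3 = 13/3; row 4: 16/2 = 8. Minimum is 13/3 at row 3 (s3 leaves); pivot element 3.
Divide row 3 by 3; eliminate column x3 from the other rows.
Second iteration: most negative z-row entry is -4 in column x1, so x1 enters.
Ratio test on column x1 — row 1: entry -1 ≤ 0; row 2: entry -1 ≤ 0; row 3: (13/3)/1 = 13/3; row 4: entry -1 ≤ 0. Minimum is 13/3 at row 3 (x3 leaves); pivot element 1.
Divide row 3 by 1; eliminate column x1 from the other rows.
After both pivots, the entry at constraint row 2, column x2 is -2/3.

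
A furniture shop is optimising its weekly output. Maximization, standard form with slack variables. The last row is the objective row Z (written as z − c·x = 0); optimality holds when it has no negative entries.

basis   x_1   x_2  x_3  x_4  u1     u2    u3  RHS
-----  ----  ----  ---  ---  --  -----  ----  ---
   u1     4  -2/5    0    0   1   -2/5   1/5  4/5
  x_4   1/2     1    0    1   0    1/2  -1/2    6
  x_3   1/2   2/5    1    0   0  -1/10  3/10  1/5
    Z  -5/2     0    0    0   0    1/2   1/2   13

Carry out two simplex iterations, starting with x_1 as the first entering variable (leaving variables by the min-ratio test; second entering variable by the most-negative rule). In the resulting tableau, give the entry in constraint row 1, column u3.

Ratio test on column x_1 — row 1: (4/5)/4 = 1/5; row 2: 6/(1/2) = 12; row 3: (1/5)/(1/2) = 2/5. Minimum is 1/5 at row 1 (u1 leaves); pivot element 4.
Divide row 1 by 4; eliminate column x_1 from the other rows.
Second iteration: most negative Z-row entry is -1/4 in column x_2, so x_2 enters.
Ratio test on column x_2 — row 1: entry -1/10 ≤ 0; row 2: (59/10)/(21/20) = 118/21; row 3: (1/10)/(9/20) = 2/9. Minimum is 2/9 at row 3 (x_3 leaves); pivot element 9/20.
Divide row 3 by 9/20; eliminate column x_2 from the other rows.
After both pivots, the entry at constraint row 1, column u3 is 1/9.

1/9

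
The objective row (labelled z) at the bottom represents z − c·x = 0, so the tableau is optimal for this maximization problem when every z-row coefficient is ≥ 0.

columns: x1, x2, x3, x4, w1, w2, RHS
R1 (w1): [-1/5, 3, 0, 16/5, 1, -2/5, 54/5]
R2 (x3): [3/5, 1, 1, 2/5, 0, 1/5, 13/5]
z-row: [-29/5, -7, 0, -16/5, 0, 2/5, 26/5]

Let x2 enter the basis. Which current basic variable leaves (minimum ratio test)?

Column x2 entries and ratios — w1: (54/5)/3 = 18/5; x3: (13/5)/1 = 13/5.
Smallest ratio is 13/5 in the row of x3, so x3 leaves.

x3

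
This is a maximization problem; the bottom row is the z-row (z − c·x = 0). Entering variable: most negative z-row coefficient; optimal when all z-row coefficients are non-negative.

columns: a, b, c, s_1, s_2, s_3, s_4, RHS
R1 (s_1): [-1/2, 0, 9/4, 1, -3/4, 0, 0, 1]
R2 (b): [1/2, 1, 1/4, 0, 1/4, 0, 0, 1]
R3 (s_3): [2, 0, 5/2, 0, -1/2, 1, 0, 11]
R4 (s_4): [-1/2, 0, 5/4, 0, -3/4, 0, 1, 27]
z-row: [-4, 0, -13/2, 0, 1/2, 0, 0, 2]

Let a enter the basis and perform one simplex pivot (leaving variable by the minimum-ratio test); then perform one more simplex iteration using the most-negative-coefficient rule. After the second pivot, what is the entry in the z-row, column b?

Ratio test on column a — row 1: entry -1/2 ≤ 0; row 2: 1/(1/2) = 2; row 3: 11/2 = 11/2; row 4: entry -1/2 ≤ 0. Minimum is 2 at row 2 (b leaves); pivot element 1/2.
Divide row 2 by 1/2; eliminate column a from the other rows.
Second iteration: most negative z-row entry is -9/2 in column c, so c enters.
Ratio test on column c — row 1: 2/(5/2) = 4/5; row 2: 2/(1/2) = 4; row 3: 7/(3/2) = 14/3; row 4: 28/(3/2) = 56/3. Minimum is 4/5 at row 1 (s_1 leaves); pivot element 5/2.
Divide row 1 by 5/2; eliminate column c from the other rows.
After both pivots, the entry at the z-row, column b is 49/5.

49/5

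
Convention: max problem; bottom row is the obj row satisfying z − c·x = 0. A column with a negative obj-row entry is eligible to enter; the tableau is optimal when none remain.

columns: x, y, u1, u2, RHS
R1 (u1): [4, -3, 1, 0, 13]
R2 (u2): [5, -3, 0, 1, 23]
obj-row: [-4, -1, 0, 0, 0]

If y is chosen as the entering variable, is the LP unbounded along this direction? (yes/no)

Every constraint-row entry in column y is ≤ 0, so increasing y is unbounded.

yes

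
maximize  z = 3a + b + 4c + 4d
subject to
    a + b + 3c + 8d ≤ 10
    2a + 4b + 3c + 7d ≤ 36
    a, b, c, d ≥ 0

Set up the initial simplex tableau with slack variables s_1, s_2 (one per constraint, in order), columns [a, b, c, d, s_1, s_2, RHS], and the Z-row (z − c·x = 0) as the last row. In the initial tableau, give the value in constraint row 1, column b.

Constraint 1 has coefficient 1 on b.

1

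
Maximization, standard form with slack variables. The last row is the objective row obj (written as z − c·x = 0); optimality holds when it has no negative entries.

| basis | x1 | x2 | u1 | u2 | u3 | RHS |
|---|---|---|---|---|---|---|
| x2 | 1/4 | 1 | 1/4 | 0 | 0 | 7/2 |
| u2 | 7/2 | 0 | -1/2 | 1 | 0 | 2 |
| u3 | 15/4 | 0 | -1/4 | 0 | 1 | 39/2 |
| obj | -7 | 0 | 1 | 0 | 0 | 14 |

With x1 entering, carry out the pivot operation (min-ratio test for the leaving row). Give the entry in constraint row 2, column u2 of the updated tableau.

2/7

Ratio test on column x1 — row 1: (7/2)/(1/4) = 14; row 2: 2/(7/2) = 4/7; row 3: (39/2)/(15/4) = 26/5. Minimum is 4/7 at row 2 (u2 leaves); pivot element 7/2.
Divide row 2 by 7/2; eliminate column x1 from the other rows.
In the new row 2, the u2 entry is the old entry divided by the pivot: 1/(7/2) = 2/7.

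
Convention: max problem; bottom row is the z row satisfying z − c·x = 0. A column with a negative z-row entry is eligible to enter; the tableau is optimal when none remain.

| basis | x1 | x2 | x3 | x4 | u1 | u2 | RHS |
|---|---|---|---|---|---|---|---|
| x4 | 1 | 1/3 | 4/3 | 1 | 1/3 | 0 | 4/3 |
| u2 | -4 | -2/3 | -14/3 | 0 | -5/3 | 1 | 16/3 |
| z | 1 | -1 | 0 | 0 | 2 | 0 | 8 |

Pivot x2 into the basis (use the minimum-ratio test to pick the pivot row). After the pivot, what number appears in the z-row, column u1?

Ratio test on column x2 — row 1: (4/3)/(1/3) = 4; row 2: entry -2/3 ≤ 0. Minimum is 4 at row 1 (x4 leaves); pivot element 1/3.
Divide row 1 by 1/3; eliminate column x2 from the other rows.
z-row update in column u1: 2 − (-1)·1 = 3.

3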